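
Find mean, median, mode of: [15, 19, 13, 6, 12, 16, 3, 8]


Sorted: [3, 6, 8, 12, 13, 15, 16, 19]
Mean = 92/8 = 23/2
Median = 25/2
Freq: {15: 1, 19: 1, 13: 1, 6: 1, 12: 1, 16: 1, 3: 1, 8: 1}
Mode: No mode

Mean=23/2, Median=25/2, Mode=No mode


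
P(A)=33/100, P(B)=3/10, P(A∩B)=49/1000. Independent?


P(A)×P(B) = 99/1000
P(A∩B) = 49/1000
Not equal → NOT independent

No, not independent


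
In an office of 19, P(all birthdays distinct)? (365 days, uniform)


P(all different) = Π(365-i)/365 for i=0..18
= (365/365)×(364/365)×...×(347/365)
= 0.620881

P ≈ 0.6209 ≈ 62.09%


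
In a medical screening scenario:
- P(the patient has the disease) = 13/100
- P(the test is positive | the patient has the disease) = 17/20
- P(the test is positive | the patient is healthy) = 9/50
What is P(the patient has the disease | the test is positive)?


Using Bayes' theorem:
P(A|B) = P(B|A)·P(A) / P(B)

P(the test is positive) = 17/20 × 13/100 + 9/50 × 87/100
= 221/2000 + 783/5000 = 2671/10000

P(the patient has the disease|the test is positive) = (221/2000) / (2671/10000) = 1105/2671

P(the patient has the disease|the test is positive) = 1105/2671 ≈ 41.37%


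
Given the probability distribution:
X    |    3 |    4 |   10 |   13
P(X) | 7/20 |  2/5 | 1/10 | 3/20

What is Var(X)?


E[X] = 28/5
E[X²] = 449/10
Var(X) = E[X²] - (E[X])² = 449/10 - 784/25 = 677/50

Var(X) = 677/50 ≈ 13.5400


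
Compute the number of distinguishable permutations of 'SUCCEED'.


Letters: 7, freq: {'S': 1, 'U': 1, 'C': 2, 'E': 2, 'D': 1}
7!/(1!×1!×2!×2!×1!) = 5040/4 = 1260

1260


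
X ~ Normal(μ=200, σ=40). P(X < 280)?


z = (280-200)/40 = 2.0
P(Z < 2.0) = 0.9772

P(X < 280) ≈ 0.9772


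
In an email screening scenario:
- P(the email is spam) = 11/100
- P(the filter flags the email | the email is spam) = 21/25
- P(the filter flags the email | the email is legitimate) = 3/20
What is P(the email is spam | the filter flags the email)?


Using Bayes' theorem:
P(A|B) = P(B|A)·P(A) / P(B)

P(the filter flags the email) = 21/25 × 11/100 + 3/20 × 89/100
= 231/2500 + 267/2000 = 2259/10000

P(the email is spam|the filter flags the email) = (231/2500) / (2259/10000) = 308/753

P(the email is spam|the filter flags the email) = 308/753 ≈ 40.90%


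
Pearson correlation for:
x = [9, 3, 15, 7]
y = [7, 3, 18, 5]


n=4, Σx=34, Σy=33, Σxy=377, Σx²=364, Σy²=407
r = (4×377 - 34×33)/√((4×364 - 34²)(4×407 - 33²))
= 386/√(300×539) = 386/√161700 ≈ 386/402.1194 ≈ 0.9599

r ≈ 0.9599


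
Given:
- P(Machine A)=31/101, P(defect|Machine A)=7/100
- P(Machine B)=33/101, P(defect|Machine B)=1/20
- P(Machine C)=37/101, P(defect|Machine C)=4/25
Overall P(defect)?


P(B) = Σ P(B|Aᵢ)×P(Aᵢ)
  7/100×31/101 = 217/10100
  1/20×33/101 = 33/2020
  4/25×37/101 = 148/2525
Sum = 487/5050

P(defect) = 487/5050 ≈ 9.64%


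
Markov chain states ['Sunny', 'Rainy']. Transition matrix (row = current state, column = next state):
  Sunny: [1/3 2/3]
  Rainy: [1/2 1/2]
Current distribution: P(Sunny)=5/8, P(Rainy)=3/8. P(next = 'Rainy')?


P(next=Rainy) = Σᵢ P(now=i)×P(i→Rainy)
= 5/8×2/3 + 3/8×1/2
= 5/12 + 3/16 = 29/48

P = 29/48 ≈ 0.6042


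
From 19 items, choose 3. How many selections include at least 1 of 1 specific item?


Complement: C(19,3) - C(18,3) = 969 - 816 = 153

153


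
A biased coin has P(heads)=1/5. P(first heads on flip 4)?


Geometric: P(X=4) = (1-p)^(k-1)×p = (4/5)^3×1/5 = 64/625

P(X=4) = 64/625 ≈ 10.24%


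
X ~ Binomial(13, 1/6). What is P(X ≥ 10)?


P(X ≥ 10) = Σ P(X=i) for i=10..13
P(X=10) = 17875/6530347008
P(X=11) = 325/2176782336
P(X=12) = 65/13060694016
P(X=13) = 1/13060694016
Sum = 18883/6530347008

P(X ≥ 10) = 18883/6530347008 ≈ 0.00%


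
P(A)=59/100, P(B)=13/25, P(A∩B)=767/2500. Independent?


P(A)×P(B) = 767/2500
P(A∩B) = 767/2500
Equal ✓ → Independent

Yes, independent


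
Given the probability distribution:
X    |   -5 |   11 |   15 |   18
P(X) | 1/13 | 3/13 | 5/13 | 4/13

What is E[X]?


E[X] = Σ x·P(X=x)
= (-5)×(1/13) + (11)×(3/13) + (15)×(5/13) + (18)×(4/13)
= 175/13

E[X] = 175/13


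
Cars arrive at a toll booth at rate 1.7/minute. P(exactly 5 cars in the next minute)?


Poisson(λ=1.7): P(X=5) = e^(-λ)×λ^k/k!
= e^(-1.7) × 1.7^5 / 5!
≈ 0.1826835241 × 14.19857 / 120 ≈ 0.021615

P(X=5) ≈ 0.021615 ≈ 2.16%


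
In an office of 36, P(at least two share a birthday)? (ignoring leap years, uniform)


P(all different) = Π(365-i)/365 for i=0..35
= 0.167818
P(match) = 1 - 0.167818 = 0.832182

P ≈ 0.8322 ≈ 83.22%


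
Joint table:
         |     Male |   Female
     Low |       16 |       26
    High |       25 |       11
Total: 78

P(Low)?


P(Low) = (16+26)/78 = 42/78 = 7/13

P(Low) = 7/13 ≈ 53.85%


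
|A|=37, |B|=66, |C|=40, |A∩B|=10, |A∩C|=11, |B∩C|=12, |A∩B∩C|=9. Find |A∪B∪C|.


|A∪B∪C| = 37+66+40-10-11-12+9 = 119

|A∪B∪C| = 119


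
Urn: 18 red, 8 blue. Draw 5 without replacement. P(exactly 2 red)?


Hypergeometric: C(18,2)×C(8,3)/C(26,5)
= 153×56/65780 = 2142/16445

P(X=2) = 2142/16445 ≈ 13.03%


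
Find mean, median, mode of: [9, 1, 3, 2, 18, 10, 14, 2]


Sorted: [1, 2, 2, 3, 9, 10, 14, 18]
Mean = 59/8
Median = 6
Freq: {9: 1, 1: 1, 3: 1, 2: 2, 18: 1, 10: 1, 14: 1}
Mode: [2]

Mean=59/8, Median=6, Mode=2


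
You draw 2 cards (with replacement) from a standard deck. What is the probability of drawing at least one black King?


P(not a black King) = 50/52 = 25/26
P(none in 2 draws) = (25/26)^2 = 625/676
P(≥1 black King) = 1 - 625/676 = 51/676

P = 51/676 ≈ 7.54%


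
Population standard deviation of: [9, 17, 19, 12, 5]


Mean = 62/5
  (9-62/5)²=289/25
  (17-62/5)²=529/25
  (19-62/5)²=1089/25
  (12-62/5)²=4/25
  (5-62/5)²=1369/25
Σ(x-μ)² = 656/5
σ² = (656/5)/5 = 656/25

σ = √(656/25) ≈ 5.1225


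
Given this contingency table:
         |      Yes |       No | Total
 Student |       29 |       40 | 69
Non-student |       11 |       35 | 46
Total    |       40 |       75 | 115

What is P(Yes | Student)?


P(Yes | Student) = 29/(29+40) = 29/69

P(Yes|Student) = 29/69 ≈ 42.03%


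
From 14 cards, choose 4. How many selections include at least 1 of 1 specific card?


Complement: C(14,4) - C(13,4) = 1001 - 715 = 286

286


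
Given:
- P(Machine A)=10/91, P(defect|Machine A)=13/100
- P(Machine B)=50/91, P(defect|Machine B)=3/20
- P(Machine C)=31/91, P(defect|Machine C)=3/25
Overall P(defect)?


P(B) = Σ P(B|Aᵢ)×P(Aᵢ)
  13/100×10/91 = 1/70
  3/20×50/91 = 15/182
  3/25×31/91 = 93/2275
Sum = 313/2275

P(defect) = 313/2275 ≈ 13.76%


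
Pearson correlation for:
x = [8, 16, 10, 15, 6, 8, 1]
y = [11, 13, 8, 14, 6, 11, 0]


n=7, Σx=64, Σy=63, Σxy=710, Σx²=746, Σy²=707
r = (7×710 - 64×63)/√((7×746 - 64²)(7×707 - 63²))
= 938/√(1126×980) = 938/√1103480 ≈ 938/1050.4666 ≈ 0.8929

r ≈ 0.8929


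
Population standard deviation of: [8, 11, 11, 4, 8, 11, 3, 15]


Mean = 71/8
  (8-71/8)²=49/64
  (11-71/8)²=289/64
  (11-71/8)²=289/64
  (4-71/8)²=1521/64
  (8-71/8)²=49/64
  (11-71/8)²=289/64
  (3-71/8)²=2209/64
  (15-71/8)²=2401/64
Σ(x-μ)² = 887/8
σ² = (887/8)/8 = 887/64

σ = √(887/64) ≈ 3.7228


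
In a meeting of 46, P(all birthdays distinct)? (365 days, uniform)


P(all different) = Π(365-i)/365 for i=0..45
= (365/365)×(364/365)×...×(320/365)
= 0.051747

P ≈ 0.0517 ≈ 5.17%


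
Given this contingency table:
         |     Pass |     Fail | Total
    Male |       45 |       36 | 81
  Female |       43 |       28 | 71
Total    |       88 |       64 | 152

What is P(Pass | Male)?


P(Pass | Male) = 45/(45+36) = 45/81 = 5/9

P(Pass|Male) = 5/9 ≈ 55.56%


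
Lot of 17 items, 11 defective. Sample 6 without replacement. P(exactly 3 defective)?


Hypergeometric: C(11,3)×C(6,3)/C(17,6)
= 165×20/12376 = 825/3094

P(X=3) = 825/3094 ≈ 26.66%


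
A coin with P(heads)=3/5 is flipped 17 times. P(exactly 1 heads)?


Binomial: P(X=1) = C(17,1)×p^1×(1-p)^16
= 17 × 3/5 × 65536/152587890625 = 3342336/762939453125

P(X=1) = 3342336/762939453125 ≈ 0.00%


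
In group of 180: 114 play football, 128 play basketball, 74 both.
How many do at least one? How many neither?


|A∪B| = 114+128-74 = 168
Neither = 180-168 = 12

At least one: 168; Neither: 12


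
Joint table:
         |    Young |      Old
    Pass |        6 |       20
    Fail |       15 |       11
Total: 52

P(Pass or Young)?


P(Pass∨Young) = P(Pass) + P(Young) - P(Pass∧Young)
= (26 + 21 - 6)/52 = 41/52

P = 41/52 ≈ 78.85%


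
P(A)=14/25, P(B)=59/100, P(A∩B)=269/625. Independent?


P(A)×P(B) = 413/1250
P(A∩B) = 269/625
Not equal → NOT independent

No, not independent


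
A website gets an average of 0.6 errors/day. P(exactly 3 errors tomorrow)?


Poisson(λ=0.6): P(X=3) = e^(-λ)×λ^k/k!
= e^(-0.6) × 0.6^3 / 3!
≈ 0.5488116361 × 0.216 / 6 ≈ 0.019757

P(X=3) ≈ 0.019757 ≈ 1.98%


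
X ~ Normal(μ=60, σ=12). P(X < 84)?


z = (84-60)/12 = 2.0
P(Z < 2.0) = 0.9772

P(X < 84) ≈ 0.9772


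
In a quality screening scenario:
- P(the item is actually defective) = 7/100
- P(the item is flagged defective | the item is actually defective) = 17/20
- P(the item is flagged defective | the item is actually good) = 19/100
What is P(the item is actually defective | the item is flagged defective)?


Using Bayes' theorem:
P(A|B) = P(B|A)·P(A) / P(B)

P(the item is flagged defective) = 17/20 × 7/100 + 19/100 × 93/100
= 119/2000 + 1767/10000 = 1181/5000

P(the item is actually defective|the item is flagged defective) = (119/2000) / (1181/5000) = 595/2362

P(the item is actually defective|the item is flagged defective) = 595/2362 ≈ 25.19%


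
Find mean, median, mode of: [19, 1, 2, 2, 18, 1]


Sorted: [1, 1, 2, 2, 18, 19]
Mean = 43/6
Median = 2
Freq: {19: 1, 1: 2, 2: 2, 18: 1}
Mode: [1, 2]

Mean=43/6, Median=2, Mode=[1, 2]


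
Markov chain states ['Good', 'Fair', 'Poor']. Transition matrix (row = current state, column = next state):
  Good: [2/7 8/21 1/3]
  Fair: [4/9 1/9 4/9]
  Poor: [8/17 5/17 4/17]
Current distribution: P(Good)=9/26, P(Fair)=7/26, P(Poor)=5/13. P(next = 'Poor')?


P(next=Poor) = Σᵢ P(now=i)×P(i→Poor)
= 9/26×1/3 + 7/26×4/9 + 5/13×4/17
= 3/26 + 14/117 + 20/221 = 1295/3978

P = 1295/3978 ≈ 0.3255


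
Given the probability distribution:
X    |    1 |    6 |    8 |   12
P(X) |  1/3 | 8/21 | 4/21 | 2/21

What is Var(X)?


E[X] = 37/7
E[X²] = 839/21
Var(X) = E[X²] - (E[X])² = 839/21 - 1369/49 = 1766/147

Var(X) = 1766/147 ≈ 12.0136


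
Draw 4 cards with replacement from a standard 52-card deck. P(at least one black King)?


P(not a black King) = 50/52 = 25/26
P(none in 4 draws) = (25/26)^4 = 390625/456976
P(≥1 black King) = 1 - 390625/456976 = 66351/456976

P = 66351/456976 ≈ 14.52%


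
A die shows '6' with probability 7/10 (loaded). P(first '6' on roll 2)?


Geometric: P(X=2) = (1-p)^(k-1)×p = (3/10)^1×7/10 = 21/100

P(X=2) = 21/100 ≈ 21.00%


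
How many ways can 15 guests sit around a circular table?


Circular arrangements of 15 distinct objects: fix one position to break rotational symmetry.
(n-1)! = 14! = 87178291200

87178291200


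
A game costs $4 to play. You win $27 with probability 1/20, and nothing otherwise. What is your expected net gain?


E[gain] = (27-4)×1/20 + (-4)×19/20
= 23/20 - 19/5 = -53/20

Expected net gain = $-53/20 ≈ $-2.65


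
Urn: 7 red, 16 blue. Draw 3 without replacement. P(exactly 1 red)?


Hypergeometric: C(7,1)×C(16,2)/C(23,3)
= 7×120/1771 = 120/253

P(X=1) = 120/253 ≈ 47.43%


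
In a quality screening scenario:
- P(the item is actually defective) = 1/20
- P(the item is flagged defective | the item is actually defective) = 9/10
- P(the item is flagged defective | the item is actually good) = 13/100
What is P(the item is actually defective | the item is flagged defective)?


Using Bayes' theorem:
P(A|B) = P(B|A)·P(A) / P(B)

P(the item is flagged defective) = 9/10 × 1/20 + 13/100 × 19/20
= 9/200 + 247/2000 = 337/2000

P(the item is actually defective|the item is flagged defective) = (9/200) / (337/2000) = 90/337

P(the item is actually defective|the item is flagged defective) = 90/337 ≈ 26.71%


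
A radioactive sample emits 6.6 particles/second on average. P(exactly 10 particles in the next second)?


Poisson(λ=6.6): P(X=10) = e^(-λ)×λ^k/k!
= e^(-6.6) × 6.6^10 / 10!
≈ 0.001360368038 × 156833688.091 / 3628800 ≈ 0.058794

P(X=10) ≈ 0.058794 ≈ 5.88%


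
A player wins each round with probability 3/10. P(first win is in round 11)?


Geometric: P(X=11) = (1-p)^(k-1)×p = (7/10)^10×3/10 = 847425747/100000000000

P(X=11) = 847425747/100000000000 ≈ 0.85%


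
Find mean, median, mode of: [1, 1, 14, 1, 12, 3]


Sorted: [1, 1, 1, 3, 12, 14]
Mean = 32/6 = 16/3
Median = 2
Freq: {1: 3, 14: 1, 12: 1, 3: 1}
Mode: [1]

Mean=16/3, Median=2, Mode=1


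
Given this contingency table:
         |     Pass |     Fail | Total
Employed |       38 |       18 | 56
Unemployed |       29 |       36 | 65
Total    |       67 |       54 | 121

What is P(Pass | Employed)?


P(Pass | Employed) = 38/(38+18) = 38/56 = 19/28

P(Pass|Employed) = 19/28 ≈ 67.86%


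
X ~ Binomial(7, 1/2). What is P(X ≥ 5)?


P(X ≥ 5) = Σ P(X=i) for i=5..7
P(X=5) = 21/128
P(X=6) = 7/128
P(X=7) = 1/128
Sum = 29/128

P(X ≥ 5) = 29/128 ≈ 22.66%


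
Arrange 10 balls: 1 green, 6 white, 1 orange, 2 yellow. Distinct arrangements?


10!/(1!×6!×1!×2!) = 2520

2520


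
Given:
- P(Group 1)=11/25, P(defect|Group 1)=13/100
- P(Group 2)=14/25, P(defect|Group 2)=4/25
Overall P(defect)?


P(B) = Σ P(B|Aᵢ)×P(Aᵢ)
  13/100×11/25 = 143/2500
  4/25×14/25 = 56/625
Sum = 367/2500

P(defect) = 367/2500 ≈ 14.68%


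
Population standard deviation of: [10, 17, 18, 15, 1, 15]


Mean = 76/6 = 38/3
  (10-38/3)²=64/9
  (17-38/3)²=169/9
  (18-38/3)²=256/9
  (15-38/3)²=49/9
  (1-38/3)²=1225/9
  (15-38/3)²=49/9
Σ(x-μ)² = 604/3
σ² = (604/3)/6 = 302/9

σ = √(302/9) ≈ 5.7927


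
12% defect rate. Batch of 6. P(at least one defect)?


P(all good) = (22/25)^6 = 113379904/244140625
P(≥1 defect) = 130760721/244140625

P = 130760721/244140625 ≈ 53.56%


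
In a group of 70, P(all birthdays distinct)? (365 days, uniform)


P(all different) = Π(365-i)/365 for i=0..69
= (365/365)×(364/365)×...×(296/365)
= 0.000840

P ≈ 0.0008 ≈ 0.08%


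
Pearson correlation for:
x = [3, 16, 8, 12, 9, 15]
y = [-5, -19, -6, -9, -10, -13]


n=6, Σx=63, Σy=-62, Σxy=-760, Σx²=779, Σy²=772
r = (6×(-760) - 63×(-62))/√((6×779 - 63²)(6×772 - (-62)²))
= -654/√(705×788) = -654/√555540 ≈ -654/745.3456 ≈ -0.8774

r ≈ -0.8774


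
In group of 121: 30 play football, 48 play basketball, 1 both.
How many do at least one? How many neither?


|A∪B| = 30+48-1 = 77
Neither = 121-77 = 44

At least one: 77; Neither: 44


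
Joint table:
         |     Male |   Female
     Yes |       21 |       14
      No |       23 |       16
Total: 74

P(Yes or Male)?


P(Yes∨Male) = P(Yes) + P(Male) - P(Yes∧Male)
= (35 + 44 - 21)/74 = 58/74 = 29/37

P = 29/37 ≈ 78.38%


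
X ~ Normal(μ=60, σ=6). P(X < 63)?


z = (63-60)/6 = 0.5
P(Z < 0.5) = 0.6915

P(X < 63) ≈ 0.6915


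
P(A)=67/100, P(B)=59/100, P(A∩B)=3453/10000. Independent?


P(A)×P(B) = 3953/10000
P(A∩B) = 3453/10000
Not equal → NOT independent

No, not independent


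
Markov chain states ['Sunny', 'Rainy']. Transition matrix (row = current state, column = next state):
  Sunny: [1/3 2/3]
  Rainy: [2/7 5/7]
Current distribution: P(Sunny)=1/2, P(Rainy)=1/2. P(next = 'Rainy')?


P(next=Rainy) = Σᵢ P(now=i)×P(i→Rainy)
= 1/2×2/3 + 1/2×5/7
= 1/3 + 5/14 = 29/42

P = 29/42 ≈ 0.6905


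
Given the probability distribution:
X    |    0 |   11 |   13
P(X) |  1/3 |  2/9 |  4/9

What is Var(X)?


E[X] = 74/9
E[X²] = 102
Var(X) = E[X²] - (E[X])² = 102 - 5476/81 = 2786/81

Var(X) = 2786/81 ≈ 34.3951


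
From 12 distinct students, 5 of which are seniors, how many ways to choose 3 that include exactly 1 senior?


Choose 1 of the 5 seniors and 2 of the other 7 students:
C(5,1)×C(7,2) = 5×21 = 105

105


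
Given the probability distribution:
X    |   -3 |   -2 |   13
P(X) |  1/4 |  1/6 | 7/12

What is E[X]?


E[X] = Σ x·P(X=x)
= (-3)×(1/4) + (-2)×(1/6) + (13)×(7/12)
= 13/2

E[X] = 13/2


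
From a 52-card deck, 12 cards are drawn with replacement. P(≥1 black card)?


P(not a black card) = 26/52 = 1/2
P(none in 12 draws) = (1/2)^12 = 1/4096
P(≥1 black card) = 1 - 1/4096 = 4095/4096

P = 4095/4096 ≈ 99.98%


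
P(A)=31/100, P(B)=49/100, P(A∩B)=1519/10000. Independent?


P(A)×P(B) = 1519/10000
P(A∩B) = 1519/10000
Equal ✓ → Independent

Yes, independent


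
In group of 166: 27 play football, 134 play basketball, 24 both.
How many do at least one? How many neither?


|A∪B| = 27+134-24 = 137
Neither = 166-137 = 29

At least one: 137; Neither: 29


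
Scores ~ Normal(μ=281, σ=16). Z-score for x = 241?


z = (x - μ)/σ = (241 - 281)/16 = -2.5

z = -2.5


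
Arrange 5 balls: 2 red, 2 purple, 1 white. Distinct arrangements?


5!/(2!×2!×1!) = 30

30


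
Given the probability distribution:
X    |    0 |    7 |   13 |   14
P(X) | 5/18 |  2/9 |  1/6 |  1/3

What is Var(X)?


E[X] = 151/18
E[X²] = 1879/18
Var(X) = E[X²] - (E[X])² = 1879/18 - 22801/324 = 11021/324

Var(X) = 11021/324 ≈ 34.0154


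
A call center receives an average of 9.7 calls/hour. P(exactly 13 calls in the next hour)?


Poisson(λ=9.7): P(X=13) = e^(-λ)×λ^k/k!
= e^(-9.7) × 9.7^13 / 13!
≈ 6.128349505e-05 × 6.73027090166e+12 / 6227020800 ≈ 0.066236

P(X=13) ≈ 0.066236 ≈ 6.62%


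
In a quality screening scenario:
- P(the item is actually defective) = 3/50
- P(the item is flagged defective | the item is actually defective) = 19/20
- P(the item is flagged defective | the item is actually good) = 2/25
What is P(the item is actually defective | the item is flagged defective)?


Using Bayes' theorem:
P(A|B) = P(B|A)·P(A) / P(B)

P(the item is flagged defective) = 19/20 × 3/50 + 2/25 × 47/50
= 57/1000 + 47/625 = 661/5000

P(the item is actually defective|the item is flagged defective) = (57/1000) / (661/5000) = 285/661

P(the item is actually defective|the item is flagged defective) = 285/661 ≈ 43.12%


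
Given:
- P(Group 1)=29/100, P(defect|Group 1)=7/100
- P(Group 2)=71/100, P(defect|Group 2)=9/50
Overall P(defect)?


P(B) = Σ P(B|Aᵢ)×P(Aᵢ)
  7/100×29/100 = 203/10000
  9/50×71/100 = 639/5000
Sum = 1481/10000

P(defect) = 1481/10000 ≈ 14.81%


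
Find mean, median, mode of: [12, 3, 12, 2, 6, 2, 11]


Sorted: [2, 2, 3, 6, 11, 12, 12]
Mean = 48/7
Median = 6
Freq: {12: 2, 3: 1, 2: 2, 6: 1, 11: 1}
Mode: [2, 12]

Mean=48/7, Median=6, Mode=[2, 12]


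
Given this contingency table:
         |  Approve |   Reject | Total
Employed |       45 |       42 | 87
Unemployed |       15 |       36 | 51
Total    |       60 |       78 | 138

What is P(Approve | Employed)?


P(Approve | Employed) = 45/(45+42) = 45/87 = 15/29

P(Approve|Employed) = 15/29 ≈ 51.72%


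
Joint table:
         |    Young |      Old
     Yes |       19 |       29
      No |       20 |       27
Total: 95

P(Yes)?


P(Yes) = (19+29)/95 = 48/95

P(Yes) = 48/95 ≈ 50.53%


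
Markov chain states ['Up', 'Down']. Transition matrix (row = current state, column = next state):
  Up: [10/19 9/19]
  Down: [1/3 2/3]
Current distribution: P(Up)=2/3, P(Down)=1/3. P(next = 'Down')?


P(next=Down) = Σᵢ P(now=i)×P(i→Down)
= 2/3×9/19 + 1/3×2/3
= 6/19 + 2/9 = 92/171

P = 92/171 ≈ 0.5380


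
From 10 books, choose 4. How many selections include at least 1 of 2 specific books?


Complement: C(10,4) - C(8,4) = 210 - 70 = 140

140


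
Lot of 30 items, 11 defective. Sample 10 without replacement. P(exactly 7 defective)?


Hypergeometric: C(11,7)×C(19,3)/C(30,10)
= 330×969/30045015 = 646/60697

P(X=7) = 646/60697 ≈ 1.06%


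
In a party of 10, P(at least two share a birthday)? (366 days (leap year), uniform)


P(all different) = Π(366-i)/366 for i=0..9
= 0.883355
P(match) = 1 - 0.883355 = 0.116645

P ≈ 0.1166 ≈ 11.66%


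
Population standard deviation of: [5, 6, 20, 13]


Mean = 44/4 = 11
  (5-11)²=36
  (6-11)²=25
  (20-11)²=81
  (13-11)²=4
Σ(x-μ)² = 146
σ² = 146/4 = 73/2

σ = √(73/2) ≈ 6.0415


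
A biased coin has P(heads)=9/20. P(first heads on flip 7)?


Geometric: P(X=7) = (1-p)^(k-1)×p = (11/20)^6×9/20 = 15944049/1280000000

P(X=7) = 15944049/1280000000 ≈ 1.25%


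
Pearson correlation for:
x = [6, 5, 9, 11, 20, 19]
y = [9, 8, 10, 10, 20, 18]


n=6, Σx=70, Σy=75, Σxy=1036, Σx²=1024, Σy²=1069
r = (6×1036 - 70×75)/√((6×1024 - 70²)(6×1069 - 75²))
= 966/√(1244×789) = 966/√981516 ≈ 966/990.7149 ≈ 0.9751

r ≈ 0.9751


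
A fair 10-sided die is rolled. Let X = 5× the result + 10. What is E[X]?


E[die] = (1+10)/2 = 11/2
E[X] = 5×11/2 + 10 = 75/2

E[X] = 75/2


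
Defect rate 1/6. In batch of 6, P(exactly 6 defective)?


Binomial: P(X=6) = C(6,6)×p^6×(1-p)^0
= 1 × 1/46656 × 1 = 1/46656

P(X=6) = 1/46656 ≈ 0.00%


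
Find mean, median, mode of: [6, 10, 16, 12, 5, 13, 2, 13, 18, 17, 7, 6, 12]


Sorted: [2, 5, 6, 6, 7, 10, 12, 12, 13, 13, 16, 17, 18]
Mean = 137/13
Median = 12
Freq: {6: 2, 10: 1, 16: 1, 12: 2, 5: 1, 13: 2, 2: 1, 18: 1, 17: 1, 7: 1}
Mode: [6, 12, 13]

Mean=137/13, Median=12, Mode=[6, 12, 13]


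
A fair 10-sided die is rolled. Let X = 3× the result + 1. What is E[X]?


E[die] = (1+10)/2 = 11/2
E[X] = 3×11/2 + 1 = 35/2

E[X] = 35/2


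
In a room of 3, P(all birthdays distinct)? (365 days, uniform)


P(all different) = Π(365-i)/365 for i=0..2
= (365/365)×(364/365)×...×(363/365)
= 0.991796

P ≈ 0.9918 ≈ 99.18%


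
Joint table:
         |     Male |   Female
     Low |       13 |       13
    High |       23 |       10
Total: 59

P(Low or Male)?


P(Low∨Male) = P(Low) + P(Male) - P(Low∧Male)
= (26 + 36 - 13)/59 = 49/59

P = 49/59 ≈ 83.05%


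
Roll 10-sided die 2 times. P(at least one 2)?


P(no 2)^2 = (9/10)^2 = 81/100
P(≥1) = 1 - 81/100 = 19/100

P = 19/100 ≈ 19.00%


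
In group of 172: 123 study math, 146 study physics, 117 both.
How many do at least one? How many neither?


|A∪B| = 123+146-117 = 152
Neither = 172-152 = 20

At least one: 152; Neither: 20


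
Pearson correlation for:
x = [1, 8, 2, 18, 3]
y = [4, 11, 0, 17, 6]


n=5, Σx=32, Σy=38, Σxy=416, Σx²=402, Σy²=462
r = (5×416 - 32×38)/√((5×402 - 32²)(5×462 - 38²))
= 864/√(986×866) = 864/√853876 ≈ 864/924.0541 ≈ 0.9350

r ≈ 0.9350


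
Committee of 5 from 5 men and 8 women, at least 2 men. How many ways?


Count by #men:
  2M,3W: C(5,2)×C(8,3)=560
  3M,2W: C(5,3)×C(8,2)=280
  4M,1W: C(5,4)×C(8,1)=40
  5M,0W: C(5,5)×C(8,0)=1
Total = 881

881


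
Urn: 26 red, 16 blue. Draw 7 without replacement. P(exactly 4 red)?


Hypergeometric: C(26,4)×C(16,3)/C(42,7)
= 14950×560/26978328 = 80500/259407

P(X=4) = 80500/259407 ≈ 31.03%


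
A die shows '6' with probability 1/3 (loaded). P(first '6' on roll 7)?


Geometric: P(X=7) = (1-p)^(k-1)×p = (2/3)^6×1/3 = 64/2187

P(X=7) = 64/2187 ≈ 2.93%


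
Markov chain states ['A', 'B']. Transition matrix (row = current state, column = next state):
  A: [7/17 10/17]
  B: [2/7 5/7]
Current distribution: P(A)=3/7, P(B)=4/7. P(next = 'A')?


P(next=A) = Σᵢ P(now=i)×P(i→A)
= 3/7×7/17 + 4/7×2/7
= 3/17 + 8/49 = 283/833

P = 283/833 ≈ 0.3397


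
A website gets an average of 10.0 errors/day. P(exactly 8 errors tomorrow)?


Poisson(λ=10.0): P(X=8) = e^(-λ)×λ^k/k!
= e^(-10.0) × 10.0^8 / 8!
≈ 4.539992976e-05 × 100000000 / 40320 ≈ 0.112599

P(X=8) ≈ 0.112599 ≈ 11.26%


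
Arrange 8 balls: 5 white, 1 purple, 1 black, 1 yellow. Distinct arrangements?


8!/(5!×1!×1!×1!) = 336

336


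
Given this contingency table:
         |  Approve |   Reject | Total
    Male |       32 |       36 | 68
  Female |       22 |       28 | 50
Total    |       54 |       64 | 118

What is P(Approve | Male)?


P(Approve | Male) = 32/(32+36) = 32/68 = 8/17

P(Approve|Male) = 8/17 ≈ 47.06%


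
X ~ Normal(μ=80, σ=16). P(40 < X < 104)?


z₁=(40-80)/16=-2.5, z₂=(104-80)/16=1.5
P = Φ(1.5) - Φ(-2.5) = 0.933193 - 0.006210 = 0.926983 ≈ 0.9270

P(40 < X < 104) ≈ 0.9270


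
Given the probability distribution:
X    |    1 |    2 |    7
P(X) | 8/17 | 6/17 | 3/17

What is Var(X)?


E[X] = 41/17
E[X²] = 179/17
Var(X) = E[X²] - (E[X])² = 179/17 - 1681/289 = 1362/289

Var(X) = 1362/289 ≈ 4.7128


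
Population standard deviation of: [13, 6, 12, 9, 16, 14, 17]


Mean = 87/7
  (13-87/7)²=16/49
  (6-87/7)²=2025/49
  (12-87/7)²=9/49
  (9-87/7)²=576/49
  (16-87/7)²=625/49
  (14-87/7)²=121/49
  (17-87/7)²=1024/49
Σ(x-μ)² = 628/7
σ² = (628/7)/7 = 628/49

σ = √(628/49) ≈ 3.5800


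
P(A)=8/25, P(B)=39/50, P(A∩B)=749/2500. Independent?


P(A)×P(B) = 156/625
P(A∩B) = 749/2500
Not equal → NOT independent

No, not independent


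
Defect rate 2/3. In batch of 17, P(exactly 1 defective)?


Binomial: P(X=1) = C(17,1)×p^1×(1-p)^16
= 17 × 2/3 × 1/43046721 = 34/129140163

P(X=1) = 34/129140163 ≈ 0.00%


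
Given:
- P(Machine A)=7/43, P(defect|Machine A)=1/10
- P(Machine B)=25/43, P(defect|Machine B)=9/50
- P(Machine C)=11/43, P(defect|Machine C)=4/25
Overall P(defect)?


P(B) = Σ P(B|Aᵢ)×P(Aᵢ)
  1/10×7/43 = 7/430
  9/50×25/43 = 9/86
  4/25×11/43 = 44/1075
Sum = 174/1075

P(defect) = 174/1075 ≈ 16.19%


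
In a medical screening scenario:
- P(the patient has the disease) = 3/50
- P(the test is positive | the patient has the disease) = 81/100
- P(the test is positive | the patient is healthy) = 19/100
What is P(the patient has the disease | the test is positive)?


Using Bayes' theorem:
P(A|B) = P(B|A)·P(A) / P(B)

P(the test is positive) = 81/100 × 3/50 + 19/100 × 47/50
= 243/5000 + 893/5000 = 142/625

P(the patient has the disease|the test is positive) = (243/5000) / (142/625) = 243/1136

P(the patient has the disease|the test is positive) = 243/1136 ≈ 21.39%


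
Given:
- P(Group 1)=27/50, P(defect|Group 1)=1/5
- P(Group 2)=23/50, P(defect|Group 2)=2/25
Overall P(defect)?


P(B) = Σ P(B|Aᵢ)×P(Aᵢ)
  1/5×27/50 = 27/250
  2/25×23/50 = 23/625
Sum = 181/1250

P(defect) = 181/1250 ≈ 14.48%


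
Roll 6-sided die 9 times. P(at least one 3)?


P(no 3)^9 = (5/6)^9 = 1953125/10077696
P(≥1) = 1 - 1953125/10077696 = 8124571/10077696

P = 8124571/10077696 ≈ 80.62%


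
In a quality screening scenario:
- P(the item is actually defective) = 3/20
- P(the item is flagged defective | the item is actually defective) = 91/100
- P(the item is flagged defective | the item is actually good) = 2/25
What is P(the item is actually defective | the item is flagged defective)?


Using Bayes' theorem:
P(A|B) = P(B|A)·P(A) / P(B)

P(the item is flagged defective) = 91/100 × 3/20 + 2/25 × 17/20
= 273/2000 + 17/250 = 409/2000

P(the item is actually defective|the item is flagged defective) = (273/2000) / (409/2000) = 273/409

P(the item is actually defective|the item is flagged defective) = 273/409 ≈ 66.75%


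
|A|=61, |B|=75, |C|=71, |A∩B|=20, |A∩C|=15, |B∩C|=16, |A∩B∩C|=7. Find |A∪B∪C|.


|A∪B∪C| = 61+75+71-20-15-16+7 = 163

|A∪B∪C| = 163


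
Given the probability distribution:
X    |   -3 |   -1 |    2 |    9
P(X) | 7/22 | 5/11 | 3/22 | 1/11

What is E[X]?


E[X] = Σ x·P(X=x)
= (-3)×(7/22) + (-1)×(5/11) + (2)×(3/22) + (9)×(1/11)
= -7/22

E[X] = -7/22


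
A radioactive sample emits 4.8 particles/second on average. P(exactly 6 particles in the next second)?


Poisson(λ=4.8): P(X=6) = e^(-λ)×λ^k/k!
= e^(-4.8) × 4.8^6 / 6!
≈ 0.008229747049 × 12230.590464 / 720 ≈ 0.139798

P(X=6) ≈ 0.139798 ≈ 13.98%


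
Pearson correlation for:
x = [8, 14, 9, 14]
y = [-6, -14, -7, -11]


n=4, Σx=45, Σy=-38, Σxy=-461, Σx²=537, Σy²=402
r = (4×(-461) - 45×(-38))/√((4×537 - 45²)(4×402 - (-38)²))
= -134/√(123×164) = -134/√20172 ≈ -134/142.0282 ≈ -0.9435

r ≈ -0.9435


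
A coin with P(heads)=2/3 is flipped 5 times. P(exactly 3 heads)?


Binomial: P(X=3) = C(5,3)×p^3×(1-p)^2
= 10 × 8/27 × 1/9 = 80/243

P(X=3) = 80/243 ≈ 32.92%


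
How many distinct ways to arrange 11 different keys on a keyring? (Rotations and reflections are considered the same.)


Free circular arrangements: rotations and reflections both identified.
(n-1)!/2 = 10!/2 = 3628800/2 = 1814400

1814400


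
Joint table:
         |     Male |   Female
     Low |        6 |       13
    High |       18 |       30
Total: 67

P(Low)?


P(Low) = (6+13)/67 = 19/67

P(Low) = 19/67 ≈ 28.36%


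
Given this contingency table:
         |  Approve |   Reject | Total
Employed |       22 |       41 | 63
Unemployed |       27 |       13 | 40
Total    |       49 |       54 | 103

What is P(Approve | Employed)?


P(Approve | Employed) = 22/(22+41) = 22/63

P(Approve|Employed) = 22/63 ≈ 34.92%


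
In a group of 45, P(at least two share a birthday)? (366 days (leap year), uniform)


P(all different) = Π(366-i)/366 for i=0..44
= 0.059503
P(match) = 1 - 0.059503 = 0.940497

P ≈ 0.9405 ≈ 94.05%


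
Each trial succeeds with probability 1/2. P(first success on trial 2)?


Geometric: P(X=2) = (1-p)^(k-1)×p = (1/2)^1×1/2 = 1/4

P(X=2) = 1/4 ≈ 25.00%


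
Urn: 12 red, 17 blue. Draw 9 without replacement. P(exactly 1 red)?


Hypergeometric: C(12,1)×C(17,8)/C(29,9)
= 12×24310/10015005 = 136/4669

P(X=1) = 136/4669 ≈ 2.91%


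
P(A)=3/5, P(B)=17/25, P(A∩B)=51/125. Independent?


P(A)×P(B) = 51/125
P(A∩B) = 51/125
Equal ✓ → Independent

Yes, independent


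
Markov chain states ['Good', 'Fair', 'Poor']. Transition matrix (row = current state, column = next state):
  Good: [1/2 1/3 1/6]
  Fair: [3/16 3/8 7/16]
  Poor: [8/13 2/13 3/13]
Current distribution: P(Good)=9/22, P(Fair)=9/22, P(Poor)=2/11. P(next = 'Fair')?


P(next=Fair) = Σᵢ P(now=i)×P(i→Fair)
= 9/22×1/3 + 9/22×3/8 + 2/11×2/13
= 3/22 + 27/176 + 4/143 = 727/2288

P = 727/2288 ≈ 0.3177


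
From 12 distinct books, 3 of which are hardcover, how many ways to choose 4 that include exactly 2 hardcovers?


Choose 2 of the 3 hardcovers and 2 of the other 9 books:
C(3,2)×C(9,2) = 3×36 = 108

108


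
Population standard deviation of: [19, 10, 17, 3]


Mean = 49/4
  (19-49/4)²=729/16
  (10-49/4)²=81/16
  (17-49/4)²=361/16
  (3-49/4)²=1369/16
Σ(x-μ)² = 635/4
σ² = (635/4)/4 = 635/16

σ = √(635/16) ≈ 6.2998


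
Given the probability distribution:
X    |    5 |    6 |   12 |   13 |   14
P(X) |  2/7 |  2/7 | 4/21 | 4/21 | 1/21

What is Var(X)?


E[X] = 60/7
E[X²] = 1814/21
Var(X) = E[X²] - (E[X])² = 1814/21 - 3600/49 = 1898/147

Var(X) = 1898/147 ≈ 12.9116


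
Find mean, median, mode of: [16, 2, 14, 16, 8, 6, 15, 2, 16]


Sorted: [2, 2, 6, 8, 14, 15, 16, 16, 16]
Mean = 95/9
Median = 14
Freq: {16: 3, 2: 2, 14: 1, 8: 1, 6: 1, 15: 1}
Mode: [16]

Mean=95/9, Median=14, Mode=16


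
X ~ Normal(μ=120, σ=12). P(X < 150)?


z = (150-120)/12 = 2.5
P(Z < 2.5) = 0.9938

P(X < 150) ≈ 0.9938


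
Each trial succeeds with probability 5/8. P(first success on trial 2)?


Geometric: P(X=2) = (1-p)^(k-1)×p = (3/8)^1×5/8 = 15/64

P(X=2) = 15/64 ≈ 23.44%


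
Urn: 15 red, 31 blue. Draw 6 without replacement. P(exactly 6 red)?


Hypergeometric: C(15,6)×C(31,0)/C(46,6)
= 5005×1/9366819 = 65/121647

P(X=6) = 65/121647 ≈ 0.05%


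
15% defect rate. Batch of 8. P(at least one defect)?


P(all good) = (17/20)^8 = 6975757441/25600000000
P(≥1 defect) = 18624242559/25600000000

P = 18624242559/25600000000 ≈ 72.75%


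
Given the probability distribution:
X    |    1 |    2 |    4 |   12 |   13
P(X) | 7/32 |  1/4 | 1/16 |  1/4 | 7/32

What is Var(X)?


E[X] = 109/16
E[X²] = 1203/16
Var(X) = E[X²] - (E[X])² = 1203/16 - 11881/256 = 7367/256

Var(X) = 7367/256 ≈ 28.7773


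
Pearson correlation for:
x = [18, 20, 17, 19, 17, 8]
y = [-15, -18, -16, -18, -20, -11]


n=6, Σx=99, Σy=-98, Σxy=-1672, Σx²=1727, Σy²=1650
r = (6×(-1672) - 99×(-98))/√((6×1727 - 99²)(6×1650 - (-98)²))
= -330/√(561×296) = -330/√166056 ≈ -330/407.4997 ≈ -0.8098

r ≈ -0.8098


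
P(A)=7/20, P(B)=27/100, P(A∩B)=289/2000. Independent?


P(A)×P(B) = 189/2000
P(A∩B) = 289/2000
Not equal → NOT independent

No, not independent


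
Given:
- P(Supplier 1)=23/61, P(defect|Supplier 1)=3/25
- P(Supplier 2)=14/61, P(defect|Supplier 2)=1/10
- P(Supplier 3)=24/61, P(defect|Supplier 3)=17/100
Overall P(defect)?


P(B) = Σ P(B|Aᵢ)×P(Aᵢ)
  3/25×23/61 = 69/1525
  1/10×14/61 = 7/305
  17/100×24/61 = 102/1525
Sum = 206/1525

P(defect) = 206/1525 ≈ 13.51%


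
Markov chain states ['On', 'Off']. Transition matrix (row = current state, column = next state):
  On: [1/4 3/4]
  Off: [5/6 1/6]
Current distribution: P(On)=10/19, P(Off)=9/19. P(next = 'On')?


P(next=On) = Σᵢ P(now=i)×P(i→On)
= 10/19×1/4 + 9/19×5/6
= 5/38 + 15/38 = 10/19

P = 10/19 ≈ 0.5263


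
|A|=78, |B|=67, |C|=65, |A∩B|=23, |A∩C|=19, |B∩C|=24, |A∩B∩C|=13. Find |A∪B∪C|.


|A∪B∪C| = 78+67+65-23-19-24+13 = 157

|A∪B∪C| = 157


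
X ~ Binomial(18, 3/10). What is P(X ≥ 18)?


P(X ≥ 18) = Σ P(X=i) for i=18..18
P(X=18) = 387420489/1000000000000000000
Sum = 387420489/1000000000000000000

P(X ≥ 18) = 387420489/1000000000000000000 ≈ 0.00%


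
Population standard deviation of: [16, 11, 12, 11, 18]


Mean = 68/5
  (16-68/5)²=144/25
  (11-68/5)²=169/25
  (12-68/5)²=64/25
  (11-68/5)²=169/25
  (18-68/5)²=484/25
Σ(x-μ)² = 206/5
σ² = (206/5)/5 = 206/25

σ = √(206/25) ≈ 2.8705


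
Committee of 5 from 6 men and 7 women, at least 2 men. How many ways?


Count by #men:
  2M,3W: C(6,2)×C(7,3)=525
  3M,2W: C(6,3)×C(7,2)=420
  4M,1W: C(6,4)×C(7,1)=105
  5M,0W: C(6,5)×C(7,0)=6
Total = 1056

1056


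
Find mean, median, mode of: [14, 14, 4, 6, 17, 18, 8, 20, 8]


Sorted: [4, 6, 8, 8, 14, 14, 17, 18, 20]
Mean = 109/9
Median = 14
Freq: {14: 2, 4: 1, 6: 1, 17: 1, 18: 1, 8: 2, 20: 1}
Mode: [8, 14]

Mean=109/9, Median=14, Mode=[8, 14]


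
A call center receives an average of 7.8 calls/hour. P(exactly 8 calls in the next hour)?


Poisson(λ=7.8): P(X=8) = e^(-λ)×λ^k/k!
= e^(-7.8) × 7.8^8 / 8!
≈ 0.000409734979 × 13701143.7068 / 40320 ≈ 0.139232

P(X=8) ≈ 0.139232 ≈ 13.92%


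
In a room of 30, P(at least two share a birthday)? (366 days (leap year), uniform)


P(all different) = Π(366-i)/366 for i=0..29
= 0.294697
P(match) = 1 - 0.294697 = 0.705303

P ≈ 0.7053 ≈ 70.53%


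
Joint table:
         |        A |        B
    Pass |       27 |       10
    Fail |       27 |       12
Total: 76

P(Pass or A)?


P(Pass∨A) = P(Pass) + P(A) - P(Pass∧A)
= (37 + 54 - 27)/76 = 64/76 = 16/19

P = 16/19 ≈ 84.21%


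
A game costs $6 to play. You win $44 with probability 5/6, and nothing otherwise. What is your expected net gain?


E[gain] = (44-6)×5/6 + (-6)×1/6
= 95/3 - 1 = 92/3

Expected net gain = $92/3 ≈ $30.67


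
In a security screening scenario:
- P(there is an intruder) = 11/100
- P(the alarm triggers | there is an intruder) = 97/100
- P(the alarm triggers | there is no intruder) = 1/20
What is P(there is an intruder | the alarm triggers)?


Using Bayes' theorem:
P(A|B) = P(B|A)·P(A) / P(B)

P(the alarm triggers) = 97/100 × 11/100 + 1/20 × 89/100
= 1067/10000 + 89/2000 = 189/1250

P(there is an intruder|the alarm triggers) = (1067/10000) / (189/1250) = 1067/1512

P(there is an intruder|the alarm triggers) = 1067/1512 ≈ 70.57%


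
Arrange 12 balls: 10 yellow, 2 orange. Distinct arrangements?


12!/(10!×2!) = 66

66


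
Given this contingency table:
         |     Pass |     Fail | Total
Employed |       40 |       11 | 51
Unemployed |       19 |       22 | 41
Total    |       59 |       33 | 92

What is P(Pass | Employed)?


P(Pass | Employed) = 40/(40+11) = 40/51

P(Pass|Employed) = 40/51 ≈ 78.43%


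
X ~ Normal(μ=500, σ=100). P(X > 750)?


z = (750-500)/100 = 2.5
P(X > 750) = 1 - P(Z ≤ 2.5) = 1 - 0.9938 = 0.0062

P(X > 750) ≈ 0.0062


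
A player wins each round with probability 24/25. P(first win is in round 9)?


Geometric: P(X=9) = (1-p)^(k-1)×p = (1/25)^8×24/25 = 24/3814697265625

P(X=9) = 24/3814697265625 ≈ 0.00%


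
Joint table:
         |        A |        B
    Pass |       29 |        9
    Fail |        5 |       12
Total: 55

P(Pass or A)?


P(Pass∨A) = P(Pass) + P(A) - P(Pass∧A)
= (38 + 34 - 29)/55 = 43/55

P = 43/55 ≈ 78.18%


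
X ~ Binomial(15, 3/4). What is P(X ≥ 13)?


P(X ≥ 13) = Σ P(X=i) for i=13..15
P(X=13) = 167403915/1073741824
P(X=14) = 71744535/1073741824
P(X=15) = 14348907/1073741824
Sum = 253497357/1073741824

P(X ≥ 13) = 253497357/1073741824 ≈ 23.61%


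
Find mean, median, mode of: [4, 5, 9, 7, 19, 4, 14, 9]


Sorted: [4, 4, 5, 7, 9, 9, 14, 19]
Mean = 71/8
Median = 8
Freq: {4: 2, 5: 1, 9: 2, 7: 1, 19: 1, 14: 1}
Mode: [4, 9]

Mean=71/8, Median=8, Mode=[4, 9]


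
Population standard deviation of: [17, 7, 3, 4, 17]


Mean = 48/5
  (17-48/5)²=1369/25
  (7-48/5)²=169/25
  (3-48/5)²=1089/25
  (4-48/5)²=784/25
  (17-48/5)²=1369/25
Σ(x-μ)² = 956/5
σ² = (956/5)/5 = 956/25

σ = √(956/25) ≈ 6.1838


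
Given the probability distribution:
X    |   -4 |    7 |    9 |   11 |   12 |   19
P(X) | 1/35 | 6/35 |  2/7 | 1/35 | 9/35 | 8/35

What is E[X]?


E[X] = Σ x·P(X=x)
= (-4)×(1/35) + (7)×(6/35) + (9)×(2/7) + (11)×(1/35) + (12)×(9/35) + (19)×(8/35)
= 57/5

E[X] = 57/5


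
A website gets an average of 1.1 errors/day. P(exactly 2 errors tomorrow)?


Poisson(λ=1.1): P(X=2) = e^(-λ)×λ^k/k!
= e^(-1.1) × 1.1^2 / 2!
≈ 0.3328710837 × 1.21 / 2 ≈ 0.201387

P(X=2) ≈ 0.201387 ≈ 20.14%


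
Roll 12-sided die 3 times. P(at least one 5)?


P(no 5)^3 = (11/12)^3 = 1331/1728
P(≥1) = 1 - 1331/1728 = 397/1728

P = 397/1728 ≈ 22.97%


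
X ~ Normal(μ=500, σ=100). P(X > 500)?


z = (500-500)/100 = 0.0
P(X > 500) = 1 - P(Z ≤ 0.0) = 1 - 0.5000 = 0.5000

P(X > 500) ≈ 0.5000


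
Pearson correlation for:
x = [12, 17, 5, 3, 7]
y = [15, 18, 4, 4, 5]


n=5, Σx=44, Σy=46, Σxy=553, Σx²=516, Σy²=606
r = (5×553 - 44×46)/√((5×516 - 44²)(5×606 - 46²))
= 741/√(644×914) = 741/√588616 ≈ 741/767.2131 ≈ 0.9658

r ≈ 0.9658


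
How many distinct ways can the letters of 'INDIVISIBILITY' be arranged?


Letters: 14, freq: {'I': 6, 'N': 1, 'D': 1, 'V': 1, 'S': 1, 'B': 1, 'L': 1, 'T': 1, 'Y': 1}
14!/(6!×1!×1!×1!×1!×1!×1!×1!×1!) = 87178291200/720 = 121080960

121080960


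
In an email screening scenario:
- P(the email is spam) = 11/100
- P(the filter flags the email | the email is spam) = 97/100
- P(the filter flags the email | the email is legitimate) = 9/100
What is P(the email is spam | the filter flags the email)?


Using Bayes' theorem:
P(A|B) = P(B|A)·P(A) / P(B)

P(the filter flags the email) = 97/100 × 11/100 + 9/100 × 89/100
= 1067/10000 + 801/10000 = 467/2500

P(the email is spam|the filter flags the email) = (1067/10000) / (467/2500) = 1067/1868

P(the email is spam|the filter flags the email) = 1067/1868 ≈ 57.12%
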